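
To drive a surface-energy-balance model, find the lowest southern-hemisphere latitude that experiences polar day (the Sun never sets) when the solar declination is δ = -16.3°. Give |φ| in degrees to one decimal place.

|φ| = 73.7°

Polar day requires cos H₀ = −tan φ tan δ ≤ −1, i.e. tan φ tan δ ≥ 1.
The boundary is |tan φ| · |tan δ| = 1, so |φ| = 90° − |δ| = 90° − 16.3° = 73.7° in the southern hemisphere.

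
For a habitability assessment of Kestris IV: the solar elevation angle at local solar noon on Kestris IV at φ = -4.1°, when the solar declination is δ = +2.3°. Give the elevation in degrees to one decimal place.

At local noon the hour angle is zero, so the zenith angle equals |φ − δ| = |-4.1° − (+2.300°)| = 6.400°.
Elevation = 90° − 6.400° = 83.6°.

83.6°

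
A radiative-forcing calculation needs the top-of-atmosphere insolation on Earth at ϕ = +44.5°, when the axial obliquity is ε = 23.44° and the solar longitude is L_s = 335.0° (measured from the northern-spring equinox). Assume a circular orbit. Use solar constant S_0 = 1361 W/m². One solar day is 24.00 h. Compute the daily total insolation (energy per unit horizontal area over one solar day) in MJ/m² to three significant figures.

19.8 MJ/m²

Solar declination: sin δ = sin ε · sin L_s = sin 23.44° × sin 335.0° = -0.16811, so δ = -9.678°.
cos h₀ = −tan(+44.5°) tan(-9.678°) = 0.1676, h₀ = 1.4024 rad.
Bracket: h₀ sin ϕ sin δ + cos ϕ cos δ sin h₀ = 1.4024×0.70091×-0.16811 + 0.71325×0.98577×0.98586 = -0.165245 + 0.693159 = 0.527914.
Q̄ = (S_0/π) × [bracket] = (1361/π) × 0.527914 = 228.70 W/m².
Daily total = Q̄ × 24.00 h × 3600 s/h = 228.70 × 24.00 × 3600 / 10⁶ = 19.76 MJ/m².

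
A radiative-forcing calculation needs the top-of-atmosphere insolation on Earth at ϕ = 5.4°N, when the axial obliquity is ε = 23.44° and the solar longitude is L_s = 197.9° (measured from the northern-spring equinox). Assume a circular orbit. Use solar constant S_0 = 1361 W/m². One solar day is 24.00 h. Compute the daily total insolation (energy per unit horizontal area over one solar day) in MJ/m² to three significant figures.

36.3 MJ/m²

Solar declination: sin δ = sin ε · sin L_s = sin 23.44° × sin 197.9° = -0.12226, so δ = -7.023°.
cos h₀ = −tan(+5.4°) tan(-7.023°) = 0.0116, h₀ = 1.5592 rad.
Bracket: h₀ sin ϕ sin δ + cos ϕ cos δ sin h₀ = 1.5592×0.09411×-0.12226 + 0.99556×0.99250×0.99993 = -0.017940 + 0.988024 = 0.970084.
Q̄ = (S_0/π) × [bracket] = (1361/π) × 0.970084 = 420.26 W/m².
Daily total = Q̄ × 24.00 h × 3600 s/h = 420.26 × 24.00 × 3600 / 10⁶ = 36.31 MJ/m².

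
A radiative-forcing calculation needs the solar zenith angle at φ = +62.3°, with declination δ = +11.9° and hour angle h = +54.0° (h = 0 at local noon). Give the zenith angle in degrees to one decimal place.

θ_z = 63.3°

cos θ_z = sin φ sin δ + cos φ cos δ cos h = 0.182572 + 0.267355 = 0.449927.
θ_z = arccos(0.449927) = 63.3°.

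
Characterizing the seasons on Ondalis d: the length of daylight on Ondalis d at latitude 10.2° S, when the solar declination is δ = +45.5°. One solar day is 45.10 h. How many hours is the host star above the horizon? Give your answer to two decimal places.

19.91 h

cos h₀ = −tan ϕ · tan δ = −tan(-10.2°) × tan(+45.500°) = 0.1831, so h₀ = 1.3867 rad = 79.45°.
Daylight = 2h₀/(2π) × 45.10 h = (1.3867/π) × 45.10 = 19.91 h.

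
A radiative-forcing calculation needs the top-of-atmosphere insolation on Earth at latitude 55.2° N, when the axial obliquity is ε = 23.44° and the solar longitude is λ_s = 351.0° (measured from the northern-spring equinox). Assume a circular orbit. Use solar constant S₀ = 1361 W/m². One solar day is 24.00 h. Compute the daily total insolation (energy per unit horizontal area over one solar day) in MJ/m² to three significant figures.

18.4 MJ/m²

Solar declination: sin δ = sin ε · sin λ_s = sin 23.44° × sin 351.0° = -0.06223, so δ = -3.568°.
cos H₀ = −tan(+55.2°) tan(-3.568°) = 0.0897, H₀ = 1.4810 rad.
Bracket: H₀ sin φ sin δ + cos φ cos δ sin H₀ = 1.4810×0.82115×-0.06223 + 0.57071×0.99806×0.99597 = -0.075679 + 0.567307 = 0.491628.
Q̄ = (S₀/π) × [bracket] = (1361/π) × 0.491628 = 212.98 W/m².
Daily total = Q̄ × 24.00 h × 3600 s/h = 212.98 × 24.00 × 3600 / 10⁶ = 18.40 MJ/m².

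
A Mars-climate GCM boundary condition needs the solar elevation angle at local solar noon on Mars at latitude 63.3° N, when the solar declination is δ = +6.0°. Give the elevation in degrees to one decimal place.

At local noon the hour angle is zero, so the zenith angle equals |φ − δ| = |+63.3° − (+6.000°)| = 57.300°.
Elevation = 90° − 57.300° = 32.7°.

32.7°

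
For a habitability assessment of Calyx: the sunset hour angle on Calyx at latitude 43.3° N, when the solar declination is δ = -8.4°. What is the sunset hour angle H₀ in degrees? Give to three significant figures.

H₀ = 82.0°

cos H₀ = −tan φ · tan δ = −tan(+43.3°) × tan(-8.400°) = 0.1392, so H₀ = 1.4312 rad = 82.00°.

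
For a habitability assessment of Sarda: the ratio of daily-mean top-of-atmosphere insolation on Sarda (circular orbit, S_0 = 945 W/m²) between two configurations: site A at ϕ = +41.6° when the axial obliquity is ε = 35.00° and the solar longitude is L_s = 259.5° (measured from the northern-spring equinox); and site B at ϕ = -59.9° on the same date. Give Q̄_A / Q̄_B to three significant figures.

— Configuration A (ϕ=+41.6°):
Solar declination: sin δ = sin ε · sin L_s = sin 35.00° × sin 259.5° = -0.56397, so δ = -34.331°.
cos h₀ = −tan(+41.6°) tan(-34.331°) = 0.6063, h₀ = 0.9193 rad.
Bracket: h₀ sin ϕ sin δ + cos ϕ cos δ sin h₀ = 0.9193×0.66393×-0.56397 + 0.74780×0.82579×0.79520 = -0.344220 + 0.491056 = 0.146836.
Q̄ = (S_0/π) × [bracket] = (945/π) × 0.146836 = 44.169 W/m².
— Configuration B (ϕ=-59.9°):
cos h₀ = −tan(-59.9°) tan(-34.331°) = -1.1781 ≤ −1 ⇒ polar day, h₀ = π.
Bracket: h₀ sin ϕ sin δ + cos ϕ cos δ sin h₀ = 3.1416×-0.86515×-0.56397 + 0.50151×0.82579×0.00000 = 1.532845 + 0.000000 = 1.532845.
Q̄ = (S_0/π) × [bracket] = (945/π) × 1.532845 = 461.08 W/m².
Ratio Q̄_A / Q̄_B = 44.169 / 461.08 = 0.09579.

Q̄_A / Q̄_B ≈ 0.0958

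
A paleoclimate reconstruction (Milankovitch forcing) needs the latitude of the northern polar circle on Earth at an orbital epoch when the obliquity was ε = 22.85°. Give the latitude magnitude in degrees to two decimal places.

The polar circle is the lowest latitude that experiences at least one full rotation of continuous daylight at the northern-summer solstice; it lies at |φ| = 90° − ε = 90° − 22.85° = 67.15°.

67.15°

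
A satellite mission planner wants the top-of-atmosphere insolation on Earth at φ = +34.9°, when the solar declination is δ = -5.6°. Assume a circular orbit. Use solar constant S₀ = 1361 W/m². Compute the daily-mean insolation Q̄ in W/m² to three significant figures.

Q̄ ≈ 316 W/m²

cos H₀ = −tan(+34.9°) tan(-5.600°) = 0.0684, H₀ = 1.5023 rad.
Bracket: H₀ sin φ sin δ + cos φ cos δ sin H₀ = 1.5023×0.57215×-0.09758 + 0.82015×0.99523×0.99766 = -0.083874 + 0.814328 = 0.730454.
Q̄ = (S₀/π) × [bracket] = (1361/π) × 0.730454 = 316.4 W/m².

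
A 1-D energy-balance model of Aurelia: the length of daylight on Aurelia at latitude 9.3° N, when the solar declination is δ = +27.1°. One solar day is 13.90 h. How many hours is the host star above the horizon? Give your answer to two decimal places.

7.32 h

cos H₀ = −tan φ · tan δ = −tan(+9.3°) × tan(+27.100°) = -0.0838, so H₀ = 1.6547 rad = 94.81°.
Daylight = 2H₀/(2π) × 13.90 h = (1.6547/π) × 13.90 = 7.32 h.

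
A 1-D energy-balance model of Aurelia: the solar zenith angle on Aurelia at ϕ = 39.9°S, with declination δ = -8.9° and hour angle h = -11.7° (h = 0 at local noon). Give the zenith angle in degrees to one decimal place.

θ_z = 32.7°

cos θ_z = sin ϕ sin δ + cos ϕ cos δ cos h = 0.099239 + 0.742181 = 0.841420.
θ_z = arccos(0.841420) = 32.7°.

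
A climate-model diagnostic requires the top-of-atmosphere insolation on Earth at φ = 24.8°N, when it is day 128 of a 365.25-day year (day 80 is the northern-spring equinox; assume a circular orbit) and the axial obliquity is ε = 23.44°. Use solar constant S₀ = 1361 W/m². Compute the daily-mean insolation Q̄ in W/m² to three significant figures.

Q̄ ≈ 463 W/m²

Solar longitude: λ_s = 360° × (128 − 80)/365.25 = 47.310°.
sin δ = sin 23.44° × sin 47.310° = 0.29239, so δ = +17.001°.
cos H₀ = −tan(+24.8°) tan(+17.001°) = -0.1413, H₀ = 1.7125 rad.
Bracket: H₀ sin φ sin δ + cos φ cos δ sin H₀ = 1.7125×0.41945×0.29239 + 0.90778×0.95630×0.98997 = 0.210026 + 0.859403 = 1.069429.
Q̄ = (S₀/π) × [bracket] = (1361/π) × 1.069429 = 463.3 W/m².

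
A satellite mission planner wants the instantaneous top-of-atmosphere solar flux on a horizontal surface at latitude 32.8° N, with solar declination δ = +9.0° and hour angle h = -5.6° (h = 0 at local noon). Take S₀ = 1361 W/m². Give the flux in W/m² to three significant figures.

1.24e+03 W/m²

cos θ_z = sin φ sin δ + cos φ cos δ cos h = 0.084742 + 0.826256 = 0.910998.
Flux = S₀ · cos θ_z = 1361 × 0.910998 = 1240 W/m².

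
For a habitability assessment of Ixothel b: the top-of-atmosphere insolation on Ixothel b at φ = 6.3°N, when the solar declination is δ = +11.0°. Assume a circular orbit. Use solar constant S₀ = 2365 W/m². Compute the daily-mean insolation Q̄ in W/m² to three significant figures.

cos H₀ = −tan(+6.3°) tan(+11.000°) = -0.0215, H₀ = 1.5923 rad.
Bracket: H₀ sin φ sin δ + cos φ cos δ sin H₀ = 1.5923×0.10973×0.19081 + 0.99396×0.98163×0.99977 = 0.033339 + 0.975477 = 1.008816.
Q̄ = (S₀/π) × [bracket] = (2365/π) × 1.008816 = 759.4 W/m².

Q̄ ≈ 759 W/m²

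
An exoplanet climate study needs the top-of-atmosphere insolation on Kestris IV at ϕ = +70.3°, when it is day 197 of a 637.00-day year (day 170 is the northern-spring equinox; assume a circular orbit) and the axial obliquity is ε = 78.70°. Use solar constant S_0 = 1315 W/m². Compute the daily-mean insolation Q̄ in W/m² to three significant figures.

Q̄ ≈ 336 W/m²

Solar longitude: L_s = 360° × (197 − 170)/637.00 = 15.259°.
sin δ = sin 78.70° × sin 15.259° = 0.25808, so δ = +14.956°.
cos h₀ = −tan(+70.3°) tan(+14.956°) = -0.7461, h₀ = 2.4129 rad.
Bracket: h₀ sin ϕ sin δ + cos ϕ cos δ sin h₀ = 2.4129×0.94147×0.25808 + 0.33710×0.96612×0.66587 = 0.586273 + 0.216860 = 0.803133.
Q̄ = (S_0/π) × [bracket] = (1315/π) × 0.803133 = 336.2 W/m².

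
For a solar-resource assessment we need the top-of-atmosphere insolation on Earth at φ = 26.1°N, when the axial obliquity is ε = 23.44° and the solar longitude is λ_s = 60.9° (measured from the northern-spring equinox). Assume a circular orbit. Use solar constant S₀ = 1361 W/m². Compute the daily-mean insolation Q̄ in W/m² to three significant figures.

Q̄ ≈ 475 W/m²

Solar declination: sin δ = sin ε · sin λ_s = sin 23.44° × sin 60.9° = 0.34758, so δ = +20.339°.
cos H₀ = −tan(+26.1°) tan(+20.339°) = -0.1816, H₀ = 1.7534 rad.
Bracket: H₀ sin φ sin δ + cos φ cos δ sin H₀ = 1.7534×0.43994×0.34758 + 0.89803×0.93765×0.98337 = 0.268120 + 0.828035 = 1.096155.
Q̄ = (S₀/π) × [bracket] = (1361/π) × 1.096155 = 474.9 W/m².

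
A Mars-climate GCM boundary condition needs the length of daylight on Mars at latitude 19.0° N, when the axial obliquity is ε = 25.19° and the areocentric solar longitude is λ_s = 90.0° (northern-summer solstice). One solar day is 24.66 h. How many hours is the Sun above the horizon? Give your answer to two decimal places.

sin δ = sin 25.19° × sin 90.0° = 0.42562, so δ = +25.190°.
cos H₀ = −tan φ · tan δ = −tan(+19.0°) × tan(+25.190°) = -0.1620, so H₀ = 1.7335 rad = 99.32°.
Daylight = 2H₀/(2π) × 24.66 h = (1.7335/π) × 24.66 = 13.61 h.

13.61 h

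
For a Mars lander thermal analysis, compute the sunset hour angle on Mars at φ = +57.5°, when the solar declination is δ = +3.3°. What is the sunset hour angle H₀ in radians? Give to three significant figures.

H₀ = 1.66 rad

cos H₀ = −tan φ · tan δ = −tan(+57.5°) × tan(+3.300°) = -0.0905, so H₀ = 1.6614 rad = 95.19°.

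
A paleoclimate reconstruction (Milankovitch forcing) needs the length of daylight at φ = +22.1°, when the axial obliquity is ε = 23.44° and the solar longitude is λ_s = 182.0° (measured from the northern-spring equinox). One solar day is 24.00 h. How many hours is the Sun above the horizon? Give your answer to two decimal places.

11.96 h

Solar declination: sin δ = sin ε · sin λ_s = sin 23.44° × sin 182.0° = -0.01388, so δ = -0.795°.
cos H₀ = −tan φ · tan δ = −tan(+22.1°) × tan(-0.795°) = 0.0056, so H₀ = 1.5652 rad = 89.68°.
Daylight = 2H₀/(2π) × 24.00 h = (1.5652/π) × 24.00 = 11.96 h.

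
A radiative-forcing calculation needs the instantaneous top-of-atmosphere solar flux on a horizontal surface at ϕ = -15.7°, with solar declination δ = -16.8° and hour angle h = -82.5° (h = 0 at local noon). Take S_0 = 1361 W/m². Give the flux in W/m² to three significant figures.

cos θ_z = sin ϕ sin δ + cos ϕ cos δ cos h = 0.078212 + 0.120293 = 0.198505.
Flux = S_0 · cos θ_z = 1361 × 0.198505 = 270.2 W/m².

270 W/m²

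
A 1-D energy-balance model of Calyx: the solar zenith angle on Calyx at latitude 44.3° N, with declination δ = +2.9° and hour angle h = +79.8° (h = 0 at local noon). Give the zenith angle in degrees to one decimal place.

cos θ_z = sin φ sin δ + cos φ cos δ cos h = 0.035335 + 0.126576 = 0.161911.
θ_z = arccos(0.161911) = 80.7°.

θ_z = 80.7°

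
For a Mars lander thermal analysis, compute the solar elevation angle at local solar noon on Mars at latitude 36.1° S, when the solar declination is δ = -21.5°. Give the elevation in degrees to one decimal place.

At local noon the hour angle is zero, so the zenith angle equals |ϕ − δ| = |-36.1° − (-21.500°)| = 14.600°.
Elevation = 90° − 14.600° = 75.4°.

75.4°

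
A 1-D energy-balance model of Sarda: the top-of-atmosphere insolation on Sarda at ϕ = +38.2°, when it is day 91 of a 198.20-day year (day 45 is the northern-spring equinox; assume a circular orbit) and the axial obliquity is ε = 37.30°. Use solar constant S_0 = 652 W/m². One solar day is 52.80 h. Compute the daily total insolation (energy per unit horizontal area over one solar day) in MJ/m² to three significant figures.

Solar longitude: L_s = 360° × (91 − 45)/198.20 = 83.552°.
sin δ = sin 37.30° × sin 83.552° = 0.60215, so δ = +37.024°.
cos h₀ = −tan(+38.2°) tan(+37.024°) = -0.5935, h₀ = 2.2062 rad.
Bracket: h₀ sin ϕ sin δ + cos ϕ cos δ sin h₀ = 2.2062×0.61841×0.60215 + 0.78586×0.79838×0.80482 = 0.821535 + 0.504956 = 1.326491.
Q̄ = (S_0/π) × [bracket] = (652/π) × 1.326491 = 275.30 W/m².
Daily total = Q̄ × 52.80 h × 3600 s/h = 275.30 × 52.80 × 3600 / 10⁶ = 52.33 MJ/m².

52.3 MJ/m²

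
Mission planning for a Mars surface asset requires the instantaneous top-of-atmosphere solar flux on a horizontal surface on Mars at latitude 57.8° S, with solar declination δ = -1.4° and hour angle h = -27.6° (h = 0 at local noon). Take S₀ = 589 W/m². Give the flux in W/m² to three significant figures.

290 W/m²

cos θ_z = sin φ sin δ + cos φ cos δ cos h = 0.020674 + 0.472096 = 0.492770.
Flux = S₀ · cos θ_z = 589 × 0.492770 = 290.2 W/m².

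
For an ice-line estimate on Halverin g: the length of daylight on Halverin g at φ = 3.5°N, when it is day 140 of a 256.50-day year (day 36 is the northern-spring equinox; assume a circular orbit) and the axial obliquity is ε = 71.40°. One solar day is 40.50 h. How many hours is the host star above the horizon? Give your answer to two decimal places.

20.74 h

Solar longitude: λ_s = 360° × (140 − 36)/256.50 = 145.965°.
sin δ = sin 71.40° × sin 145.965° = 0.53047, so δ = +32.037°.
cos H₀ = −tan φ · tan δ = −tan(+3.5°) × tan(+32.037°) = -0.0383, so H₀ = 1.6091 rad = 92.19°.
Daylight = 2H₀/(2π) × 40.50 h = (1.6091/π) × 40.50 = 20.74 h.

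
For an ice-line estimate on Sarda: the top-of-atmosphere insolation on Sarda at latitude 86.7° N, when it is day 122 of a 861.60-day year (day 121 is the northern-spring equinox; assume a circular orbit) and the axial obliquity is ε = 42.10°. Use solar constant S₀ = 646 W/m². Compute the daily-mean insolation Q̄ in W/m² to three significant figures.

Q̄ ≈ 13.5 W/m²

Solar longitude: λ_s = 360° × (122 − 121)/861.60 = 0.418°.
sin δ = sin 42.10° × sin 0.418° = 0.00489, so δ = +0.280°.
cos H₀ = −tan(+86.7°) tan(+0.280°) = -0.0848, H₀ = 1.6557 rad.
Bracket: H₀ sin φ sin δ + cos φ cos δ sin H₀ = 1.6557×0.99834×0.00489 + 0.05756×0.99999×0.99640 = 0.008083 + 0.057352 = 0.065435.
Q̄ = (S₀/π) × [bracket] = (646/π) × 0.065435 = 13.46 W/m².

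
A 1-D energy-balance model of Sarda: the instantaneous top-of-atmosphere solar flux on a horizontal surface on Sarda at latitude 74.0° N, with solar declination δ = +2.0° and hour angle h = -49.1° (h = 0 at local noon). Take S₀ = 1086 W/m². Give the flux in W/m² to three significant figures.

232 W/m²

cos θ_z = sin φ sin δ + cos φ cos δ cos h = 0.033548 + 0.180361 = 0.213909.
Flux = S₀ · cos θ_z = 1086 × 0.213909 = 232.3 W/m².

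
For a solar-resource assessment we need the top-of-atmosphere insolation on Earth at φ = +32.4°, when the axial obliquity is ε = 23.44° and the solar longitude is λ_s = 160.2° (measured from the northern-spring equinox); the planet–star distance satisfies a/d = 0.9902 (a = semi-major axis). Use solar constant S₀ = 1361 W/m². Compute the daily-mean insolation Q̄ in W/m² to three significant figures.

Q̄ ≈ 405 W/m²

Solar declination: sin δ = sin ε · sin λ_s = sin 23.44° × sin 160.2° = 0.13475, so δ = +7.744°.
cos H₀ = −tan(+32.4°) tan(+7.744°) = -0.0863, H₀ = 1.6572 rad.
Bracket: H₀ sin φ sin δ + cos φ cos δ sin H₀ = 1.6572×0.53583×0.13475 + 0.84433×0.99088×0.99627 = 0.119655 + 0.833509 = 0.953164.
Inverse-square distance factor (a/d)² = 0.9902² = 0.980496.
Q̄ = (S₀/π) × 0.980496 × [bracket] = (1361/π) × 0.980496 × 0.953164 = 404.9 W/m².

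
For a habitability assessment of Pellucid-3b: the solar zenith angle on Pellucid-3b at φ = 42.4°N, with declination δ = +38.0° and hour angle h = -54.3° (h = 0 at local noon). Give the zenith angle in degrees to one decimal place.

cos θ_z = sin φ sin δ + cos φ cos δ cos h = 0.415142 + 0.339569 = 0.754711.
θ_z = arccos(0.754711) = 41.0°.

θ_z = 41.0°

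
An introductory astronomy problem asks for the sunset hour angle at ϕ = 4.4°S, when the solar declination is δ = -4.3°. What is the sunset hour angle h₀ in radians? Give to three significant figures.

cos h₀ = −tan ϕ · tan δ = −tan(-4.4°) × tan(-4.300°) = -0.0058, so h₀ = 1.5766 rad = 90.33°.

h₀ = 1.58 rad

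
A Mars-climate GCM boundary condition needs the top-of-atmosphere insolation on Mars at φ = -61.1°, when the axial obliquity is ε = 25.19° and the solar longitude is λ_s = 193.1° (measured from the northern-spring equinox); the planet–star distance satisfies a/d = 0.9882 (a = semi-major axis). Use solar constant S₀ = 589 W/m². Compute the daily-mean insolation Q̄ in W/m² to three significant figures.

Q̄ ≈ 114 W/m²

Solar declination: sin δ = sin ε · sin λ_s = sin 25.19° × sin 193.1° = -0.09647, so δ = -5.536°.
cos H₀ = −tan(-61.1°) tan(-5.536°) = -0.1756, H₀ = 1.7473 rad.
Bracket: H₀ sin φ sin δ + cos φ cos δ sin H₀ = 1.7473×-0.87546×-0.09647 + 0.48328×0.99534×0.98447 = 0.147569 + 0.473558 = 0.621127.
Inverse-square distance factor (a/d)² = 0.9882² = 0.976539.
Q̄ = (S₀/π) × 0.976539 × [bracket] = (589/π) × 0.976539 × 0.621127 = 113.7 W/m².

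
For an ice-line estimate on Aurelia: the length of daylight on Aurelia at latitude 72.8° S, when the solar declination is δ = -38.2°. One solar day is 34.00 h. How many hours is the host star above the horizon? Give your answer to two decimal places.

34.00 h

Sunrise equation: cos h₀ = −tan ϕ · tan δ = -2.5421 ≤ −1, so the host star never sets (polar day) and h₀ = π.
Daylight = 2h₀/(2π) × 34.00 h = (3.1416/π) × 34.00 = 34.00 h.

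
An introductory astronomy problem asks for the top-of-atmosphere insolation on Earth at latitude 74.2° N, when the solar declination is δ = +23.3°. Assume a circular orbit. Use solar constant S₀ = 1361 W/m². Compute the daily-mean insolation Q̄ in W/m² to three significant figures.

Q̄ ≈ 518 W/m²

cos H₀ = −tan(+74.2°) tan(+23.300°) = -1.5219 ≤ −1 ⇒ polar day, H₀ = π.
Bracket: H₀ sin φ sin δ + cos φ cos δ sin H₀ = 3.1416×0.96222×0.39555 + 0.27228×0.91845×0.00000 = 1.195712 + 0.000000 = 1.195712.
Q̄ = (S₀/π) × [bracket] = (1361/π) × 1.195712 = 518.0 W/m².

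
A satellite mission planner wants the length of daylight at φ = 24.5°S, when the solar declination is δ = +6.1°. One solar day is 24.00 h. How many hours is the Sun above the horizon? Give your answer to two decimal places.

11.63 h

cos H₀ = −tan φ · tan δ = −tan(-24.5°) × tan(+6.100°) = 0.0487, so H₀ = 1.5221 rad = 87.21°.
Daylight = 2H₀/(2π) × 24.00 h = (1.5221/π) × 24.00 = 11.63 h.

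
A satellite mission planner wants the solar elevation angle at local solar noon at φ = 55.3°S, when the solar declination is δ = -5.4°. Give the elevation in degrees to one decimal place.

40.1°

At local noon the hour angle is zero, so the zenith angle equals |φ − δ| = |-55.3° − (-5.400°)| = 49.900°.
Elevation = 90° − 49.900° = 40.1°.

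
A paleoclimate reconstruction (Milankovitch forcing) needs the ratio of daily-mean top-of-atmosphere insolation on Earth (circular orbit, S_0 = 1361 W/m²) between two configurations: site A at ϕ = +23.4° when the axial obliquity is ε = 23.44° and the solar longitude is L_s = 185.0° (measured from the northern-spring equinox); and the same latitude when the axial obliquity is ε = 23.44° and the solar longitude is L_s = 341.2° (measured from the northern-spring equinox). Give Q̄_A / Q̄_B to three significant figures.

— Configuration A (ϕ=+23.4°):
Solar declination: sin δ = sin ε · sin L_s = sin 23.44° × sin 185.0° = -0.03467, so δ = -1.987°.
cos h₀ = −tan(+23.4°) tan(-1.987°) = 0.0150, h₀ = 1.5558 rad.
Bracket: h₀ sin ϕ sin δ + cos ϕ cos δ sin h₀ = 1.5558×0.39715×-0.03467 + 0.91775×0.99940×0.99989 = -0.021422 + 0.917098 = 0.895676.
Q̄ = (S_0/π) × [bracket] = (1361/π) × 0.895676 = 388.02 W/m².
— Configuration B (ϕ=+23.4°):
Solar declination: sin δ = sin ε · sin L_s = sin 23.44° × sin 341.2° = -0.12819, so δ = -7.365°.
cos h₀ = −tan(+23.4°) tan(-7.365°) = 0.0559, h₀ = 1.5148 rad.
Bracket: h₀ sin ϕ sin δ + cos ϕ cos δ sin h₀ = 1.5148×0.39715×-0.12819 + 0.91775×0.99175×0.99843 = -0.077119 + 0.908750 = 0.831631.
Q̄ = (S_0/π) × [bracket] = (1361/π) × 0.831631 = 360.28 W/m².
Ratio Q̄_A / Q̄_B = 388.02 / 360.28 = 1.077.

Q̄_A / Q̄_B ≈ 1.08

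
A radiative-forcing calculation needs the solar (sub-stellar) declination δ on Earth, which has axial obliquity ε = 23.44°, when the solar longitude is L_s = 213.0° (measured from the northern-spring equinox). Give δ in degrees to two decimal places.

sin δ = sin ε · sin L_s = sin 23.44° × sin 213.0° = -0.216651.
δ = arcsin(-0.216651) = -12.51°.

δ = -12.51°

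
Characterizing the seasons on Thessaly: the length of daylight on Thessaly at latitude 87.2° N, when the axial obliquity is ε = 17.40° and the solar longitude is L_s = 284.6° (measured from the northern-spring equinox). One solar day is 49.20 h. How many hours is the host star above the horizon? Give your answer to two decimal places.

0.00 h

Solar declination: sin δ = sin ε · sin L_s = sin 17.40° × sin 284.6° = -0.28938, so δ = -16.821°.
cos h₀ = −tan ϕ · tan δ = 6.1814 ≥ 1, so the host star never rises (polar night) and h₀ = 0.
Daylight = 2h₀/(2π) × 49.20 h = (0.0000/π) × 49.20 = 0.00 h.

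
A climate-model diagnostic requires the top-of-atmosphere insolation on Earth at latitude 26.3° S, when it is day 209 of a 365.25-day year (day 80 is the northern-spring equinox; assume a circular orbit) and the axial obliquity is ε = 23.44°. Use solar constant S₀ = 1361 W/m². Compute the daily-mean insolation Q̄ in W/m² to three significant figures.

Q̄ ≈ 278 W/m²

Solar longitude: λ_s = 360° × (209 − 80)/365.25 = 127.146°.
sin δ = sin 23.44° × sin 127.146° = 0.31708, so δ = +18.486°.
cos H₀ = −tan(-26.3°) tan(+18.486°) = 0.1652, H₀ = 1.4048 rad.
Bracket: H₀ sin φ sin δ + cos φ cos δ sin H₀ = 1.4048×-0.44307×0.31708 + 0.89649×0.94840×0.98625 = -0.197358 + 0.838540 = 0.641182.
Q̄ = (S₀/π) × [bracket] = (1361/π) × 0.641182 = 277.8 W/m².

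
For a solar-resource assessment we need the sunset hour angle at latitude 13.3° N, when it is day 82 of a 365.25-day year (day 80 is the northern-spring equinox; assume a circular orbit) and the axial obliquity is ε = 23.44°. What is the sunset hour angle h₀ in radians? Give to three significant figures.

Solar longitude: L_s = 360° × (82 − 80)/365.25 = 1.971°.
sin δ = sin 23.44° × sin 1.971° = 0.01368, so δ = +0.784°.
cos h₀ = −tan ϕ · tan δ = −tan(+13.3°) × tan(+0.784°) = -0.0032, so h₀ = 1.5740 rad = 90.19°.

h₀ = 1.57 rad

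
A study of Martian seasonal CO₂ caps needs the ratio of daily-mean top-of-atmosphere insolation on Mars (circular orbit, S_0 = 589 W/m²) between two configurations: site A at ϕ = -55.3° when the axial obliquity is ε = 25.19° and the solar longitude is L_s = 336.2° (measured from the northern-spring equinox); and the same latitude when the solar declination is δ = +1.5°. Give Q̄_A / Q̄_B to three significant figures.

— Configuration A (ϕ=-55.3°):
Solar declination: sin δ = sin ε · sin L_s = sin 25.19° × sin 336.2° = -0.17176, so δ = -9.890°.
cos h₀ = −tan(-55.3°) tan(-9.890°) = -0.2518, h₀ = 1.8253 rad.
Bracket: h₀ sin ϕ sin δ + cos ϕ cos δ sin h₀ = 1.8253×-0.82214×-0.17176 + 0.56928×0.98514×0.96778 = 0.257752 + 0.542751 = 0.800503.
Q̄ = (S_0/π) × [bracket] = (589/π) × 0.800503 = 150.08 W/m².
— Configuration B (ϕ=-55.3°):
cos h₀ = −tan(-55.3°) tan(+1.500°) = 0.0378, h₀ = 1.5330 rad.
Bracket: h₀ sin ϕ sin δ + cos ϕ cos δ sin h₀ = 1.5330×-0.82214×0.02618 + 0.56928×0.99966×0.99928 = -0.032996 + 0.568677 = 0.535681.
Q̄ = (S_0/π) × [bracket] = (589/π) × 0.535681 = 100.43 W/m².
Ratio Q̄_A / Q̄_B = 150.08 / 100.43 = 1.494.

Q̄_A / Q̄_B ≈ 1.49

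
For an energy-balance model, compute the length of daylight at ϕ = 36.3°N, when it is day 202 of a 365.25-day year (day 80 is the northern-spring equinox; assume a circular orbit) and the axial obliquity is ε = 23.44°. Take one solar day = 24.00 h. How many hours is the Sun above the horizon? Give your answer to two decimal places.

Solar longitude: L_s = 360° × (202 − 80)/365.25 = 120.246°.
sin δ = sin 23.44° × sin 120.246° = 0.34364, so δ = +20.099°.
cos h₀ = −tan ϕ · tan δ = −tan(+36.3°) × tan(+20.099°) = -0.2688, so h₀ = 1.8429 rad = 105.59°.
Daylight = 2h₀/(2π) × 24.00 h = (1.8429/π) × 24.00 = 14.08 h.

14.08 h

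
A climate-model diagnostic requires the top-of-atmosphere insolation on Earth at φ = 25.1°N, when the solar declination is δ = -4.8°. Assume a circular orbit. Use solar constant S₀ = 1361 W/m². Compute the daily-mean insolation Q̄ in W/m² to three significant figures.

cos H₀ = −tan(+25.1°) tan(-4.800°) = 0.0393, H₀ = 1.5315 rad.
Bracket: H₀ sin φ sin δ + cos φ cos δ sin H₀ = 1.5315×0.42420×-0.08368 + 0.90557×0.99649×0.99923 = -0.054364 + 0.901697 = 0.847333.
Q̄ = (S₀/π) × [bracket] = (1361/π) × 0.847333 = 367.1 W/m².

Q̄ ≈ 367 W/m²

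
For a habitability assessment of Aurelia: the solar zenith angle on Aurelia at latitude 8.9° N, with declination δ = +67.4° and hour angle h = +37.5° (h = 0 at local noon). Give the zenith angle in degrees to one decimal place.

cos θ_z = sin φ sin δ + cos φ cos δ cos h = 0.142830 + 0.301211 = 0.444041.
θ_z = arccos(0.444041) = 63.6°.

θ_z = 63.6°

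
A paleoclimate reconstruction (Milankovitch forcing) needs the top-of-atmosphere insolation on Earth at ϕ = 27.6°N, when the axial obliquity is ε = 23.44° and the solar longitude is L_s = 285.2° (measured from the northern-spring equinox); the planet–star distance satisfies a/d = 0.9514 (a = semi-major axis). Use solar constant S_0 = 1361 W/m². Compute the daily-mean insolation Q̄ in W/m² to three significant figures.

Solar declination: sin δ = sin ε · sin L_s = sin 23.44° × sin 285.2° = -0.38387, so δ = -22.574°.
cos h₀ = −tan(+27.6°) tan(-22.574°) = 0.2173, h₀ = 1.3517 rad.
Bracket: h₀ sin ϕ sin δ + cos ϕ cos δ sin h₀ = 1.3517×0.46330×-0.38387 + 0.88620×0.92339×0.97610 = -0.240396 + 0.798751 = 0.558355.
Inverse-square distance factor (a/d)² = 0.9514² = 0.905162.
Q̄ = (S_0/π) × 0.905162 × [bracket] = (1361/π) × 0.905162 × 0.558355 = 219.0 W/m².

Q̄ ≈ 219 W/m²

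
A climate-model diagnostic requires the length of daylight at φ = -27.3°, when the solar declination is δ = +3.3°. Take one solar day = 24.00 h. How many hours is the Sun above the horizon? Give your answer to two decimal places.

cos H₀ = −tan φ · tan δ = −tan(-27.3°) × tan(+3.300°) = 0.0298, so H₀ = 1.5410 rad = 88.29°.
Daylight = 2H₀/(2π) × 24.00 h = (1.5410/π) × 24.00 = 11.77 h.

11.77 h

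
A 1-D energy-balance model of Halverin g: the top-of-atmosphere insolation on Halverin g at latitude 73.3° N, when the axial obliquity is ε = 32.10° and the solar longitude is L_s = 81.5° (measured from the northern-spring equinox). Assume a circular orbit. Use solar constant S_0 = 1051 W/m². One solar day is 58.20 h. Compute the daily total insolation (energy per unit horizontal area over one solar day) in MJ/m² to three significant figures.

Solar declination: sin δ = sin ε · sin L_s = sin 32.10° × sin 81.5° = 0.52556, so δ = +31.706°.
cos h₀ = −tan(+73.3°) tan(+31.706°) = -2.0591 ≤ −1 ⇒ polar day, h₀ = π.
Bracket: h₀ sin ϕ sin δ + cos ϕ cos δ sin h₀ = 3.1416×0.95782×0.52556 + 0.28736×0.85076×0.00000 = 1.581456 + 0.000000 = 1.581456.
Q̄ = (S_0/π) × [bracket] = (1051/π) × 1.581456 = 529.07 W/m².
Daily total = Q̄ × 58.20 h × 3600 s/h = 529.07 × 58.20 × 3600 / 10⁶ = 110.9 MJ/m².

111 MJ/m²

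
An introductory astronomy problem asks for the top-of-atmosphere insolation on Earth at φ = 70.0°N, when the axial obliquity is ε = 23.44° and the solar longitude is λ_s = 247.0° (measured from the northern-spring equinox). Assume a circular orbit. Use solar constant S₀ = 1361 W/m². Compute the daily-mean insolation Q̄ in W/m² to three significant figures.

Solar declination: sin δ = sin ε · sin λ_s = sin 23.44° × sin 247.0° = -0.36617, so δ = -21.479°.
cos H₀ = −tan(+70.0°) tan(-21.479°) = 1.0811 ≥ 1 ⇒ polar night, H₀ = 0 and Q̄ = 0.

Q̄ ≈ 0.00 W/m²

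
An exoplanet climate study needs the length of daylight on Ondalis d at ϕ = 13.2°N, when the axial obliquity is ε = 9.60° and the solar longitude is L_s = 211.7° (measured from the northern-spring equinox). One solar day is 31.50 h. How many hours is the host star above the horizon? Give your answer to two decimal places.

15.54 h

Solar declination: sin δ = sin ε · sin L_s = sin 9.60° × sin 211.7° = -0.08763, so δ = -5.027°.
cos h₀ = −tan ϕ · tan δ = −tan(+13.2°) × tan(-5.027°) = 0.0206, so h₀ = 1.5502 rad = 88.82°.
Daylight = 2h₀/(2π) × 31.50 h = (1.5502/π) × 31.50 = 15.54 h.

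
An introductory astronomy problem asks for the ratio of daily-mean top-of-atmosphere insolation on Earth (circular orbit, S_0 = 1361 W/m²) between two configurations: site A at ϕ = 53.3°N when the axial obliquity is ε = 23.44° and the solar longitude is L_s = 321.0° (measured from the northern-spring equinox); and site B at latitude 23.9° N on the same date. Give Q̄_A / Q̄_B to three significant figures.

— Configuration A (ϕ=+53.3°):
Solar declination: sin δ = sin ε · sin L_s = sin 23.44° × sin 321.0° = -0.25034, so δ = -14.497°.
cos h₀ = −tan(+53.3°) tan(-14.497°) = 0.3469, h₀ = 1.2165 rad.
Bracket: h₀ sin ϕ sin δ + cos ϕ cos δ sin h₀ = 1.2165×0.80178×-0.25034 + 0.59763×0.96816×0.93790 = -0.244173 + 0.542670 = 0.298497.
Q̄ = (S_0/π) × [bracket] = (1361/π) × 0.298497 = 129.31 W/m².
— Configuration B (ϕ=+23.9°):
cos h₀ = −tan(+23.9°) tan(-14.497°) = 0.1146, h₀ = 1.4560 rad.
Bracket: h₀ sin ϕ sin δ + cos ϕ cos δ sin h₀ = 1.4560×0.40514×-0.25034 + 0.91425×0.96816×0.99341 = -0.147672 + 0.879307 = 0.731635.
Q̄ = (S_0/π) × [bracket] = (1361/π) × 0.731635 = 316.96 W/m².
Ratio Q̄_A / Q̄_B = 129.31 / 316.96 = 0.4080.

Q̄_A / Q̄_B ≈ 0.408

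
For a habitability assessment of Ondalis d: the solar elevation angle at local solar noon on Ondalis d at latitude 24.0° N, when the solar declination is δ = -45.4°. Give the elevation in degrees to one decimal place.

At local noon the hour angle is zero, so the zenith angle equals |ϕ − δ| = |+24.0° − (-45.400°)| = 69.400°.
Elevation = 90° − 69.400° = 20.6°.

20.6°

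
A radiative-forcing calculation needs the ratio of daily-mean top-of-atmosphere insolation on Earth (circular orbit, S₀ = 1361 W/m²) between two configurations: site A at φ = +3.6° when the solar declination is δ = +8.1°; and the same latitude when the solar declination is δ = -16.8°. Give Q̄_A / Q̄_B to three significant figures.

— Configuration A (φ=+3.6°):
cos H₀ = −tan(+3.6°) tan(+8.100°) = -0.0090, H₀ = 1.5798 rad.
Bracket: H₀ sin φ sin δ + cos φ cos δ sin H₀ = 1.5798×0.06279×0.14090 + 0.99803×0.99002×0.99996 = 0.013977 + 0.988030 = 1.002007.
Q̄ = (S₀/π) × [bracket] = (1361/π) × 1.002007 = 434.09 W/m².
— Configuration B (φ=+3.6°):
cos H₀ = −tan(+3.6°) tan(-16.800°) = 0.0190, H₀ = 1.5518 rad.
Bracket: H₀ sin φ sin δ + cos φ cos δ sin H₀ = 1.5518×0.06279×-0.28903 + 0.99803×0.95732×0.99982 = -0.028162 + 0.955262 = 0.927100.
Q̄ = (S₀/π) × [bracket] = (1361/π) × 0.927100 = 401.64 W/m².
Ratio Q̄_A / Q̄_B = 434.09 / 401.64 = 1.081.

Q̄_A / Q̄_B ≈ 1.08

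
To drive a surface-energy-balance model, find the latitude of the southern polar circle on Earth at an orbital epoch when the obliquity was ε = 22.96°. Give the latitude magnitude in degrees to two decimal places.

The polar circle is the lowest latitude that experiences at least one full rotation of continuous darkness at the northern-summer solstice; it lies at |ϕ| = 90° − ε = 90° − 22.96° = 67.04°.

67.04°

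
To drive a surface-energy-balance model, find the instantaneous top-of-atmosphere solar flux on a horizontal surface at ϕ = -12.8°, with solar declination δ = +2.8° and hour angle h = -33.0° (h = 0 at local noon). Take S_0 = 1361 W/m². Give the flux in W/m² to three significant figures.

1.10e+03 W/m²

cos θ_z = sin ϕ sin δ + cos ϕ cos δ cos h = -0.010823 + 0.816853 = 0.806030.
Flux = S_0 · cos θ_z = 1361 × 0.806030 = 1097 W/m².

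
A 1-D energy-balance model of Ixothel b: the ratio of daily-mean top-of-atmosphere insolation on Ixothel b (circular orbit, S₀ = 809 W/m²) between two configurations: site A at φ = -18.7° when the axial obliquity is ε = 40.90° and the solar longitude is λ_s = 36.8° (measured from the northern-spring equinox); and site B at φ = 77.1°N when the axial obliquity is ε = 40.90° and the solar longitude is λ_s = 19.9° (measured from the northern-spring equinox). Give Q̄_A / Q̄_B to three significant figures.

— Configuration A (φ=-18.7°):
Solar declination: sin δ = sin ε · sin λ_s = sin 40.90° × sin 36.8° = 0.39221, so δ = +23.092°.
cos H₀ = −tan(-18.7°) tan(+23.092°) = 0.1443, H₀ = 1.4260 rad.
Bracket: H₀ sin φ sin δ + cos φ cos δ sin H₀ = 1.4260×-0.32061×0.39221 + 0.94721×0.91988×0.98953 = -0.179314 + 0.862197 = 0.682883.
Q̄ = (S₀/π) × [bracket] = (809/π) × 0.682883 = 175.85 W/m².
— Configuration B (φ=+77.1°):
Solar declination: sin δ = sin ε · sin λ_s = sin 40.90° × sin 19.9° = 0.22286, so δ = +12.877°.
cos H₀ = −tan(+77.1°) tan(+12.877°) = -0.9982, H₀ = 3.0810 rad.
Bracket: H₀ sin φ sin δ + cos φ cos δ sin H₀ = 3.0810×0.97476×0.22286 + 0.22325×0.97485×0.06059 = 0.669301 + 0.013187 = 0.682488.
Q̄ = (S₀/π) × [bracket] = (809/π) × 0.682488 = 175.75 W/m².
Ratio Q̄_A / Q̄_B = 175.85 / 175.75 = 1.001.

Q̄_A / Q̄_B ≈ 1.00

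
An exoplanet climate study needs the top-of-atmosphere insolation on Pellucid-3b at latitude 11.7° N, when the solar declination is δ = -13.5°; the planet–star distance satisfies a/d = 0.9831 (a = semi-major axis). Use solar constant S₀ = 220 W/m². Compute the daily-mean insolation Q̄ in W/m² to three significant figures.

Q̄ ≈ 59.5 W/m²

cos H₀ = −tan(+11.7°) tan(-13.500°) = 0.0497, H₀ = 1.5211 rad.
Bracket: H₀ sin φ sin δ + cos φ cos δ sin H₀ = 1.5211×0.20279×-0.23345 + 0.97922×0.97237×0.99876 = -0.072011 + 0.950983 = 0.878972.
Inverse-square distance factor (a/d)² = 0.9831² = 0.966486.
Q̄ = (S₀/π) × 0.966486 × [bracket] = (220/π) × 0.966486 × 0.878972 = 59.49 W/m².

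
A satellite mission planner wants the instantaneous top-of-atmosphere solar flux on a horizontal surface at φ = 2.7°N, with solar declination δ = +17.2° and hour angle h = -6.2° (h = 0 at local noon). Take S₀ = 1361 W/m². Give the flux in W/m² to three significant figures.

1.31e+03 W/m²

cos θ_z = sin φ sin δ + cos φ cos δ cos h = 0.013930 + 0.948637 = 0.962567.
Flux = S₀ · cos θ_z = 1361 × 0.962567 = 1310 W/m².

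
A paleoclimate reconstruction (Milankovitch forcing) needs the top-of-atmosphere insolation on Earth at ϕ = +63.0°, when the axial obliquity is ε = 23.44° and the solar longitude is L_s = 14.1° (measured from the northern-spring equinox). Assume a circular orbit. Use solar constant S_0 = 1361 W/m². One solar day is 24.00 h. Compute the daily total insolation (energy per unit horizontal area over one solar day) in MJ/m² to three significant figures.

Solar declination: sin δ = sin ε · sin L_s = sin 23.44° × sin 14.1° = 0.09691, so δ = +5.561°.
cos h₀ = −tan(+63.0°) tan(+5.561°) = -0.1911, h₀ = 1.7631 rad.
Bracket: h₀ sin ϕ sin δ + cos ϕ cos δ sin h₀ = 1.7631×0.89101×0.09691 + 0.45399×0.99529×0.98157 = 0.152240 + 0.443524 = 0.595764.
Q̄ = (S_0/π) × [bracket] = (1361/π) × 0.595764 = 258.10 W/m².
Daily total = Q̄ × 24.00 h × 3600 s/h = 258.10 × 24.00 × 3600 / 10⁶ = 22.30 MJ/m².

22.3 MJ/m²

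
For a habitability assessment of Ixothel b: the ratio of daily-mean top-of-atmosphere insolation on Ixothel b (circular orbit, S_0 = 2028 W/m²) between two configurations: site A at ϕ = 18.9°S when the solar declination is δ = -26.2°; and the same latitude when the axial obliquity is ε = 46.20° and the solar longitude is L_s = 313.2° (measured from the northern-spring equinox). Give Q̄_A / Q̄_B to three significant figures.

Q̄_A / Q̄_B ≈ 0.996

— Configuration A (ϕ=-18.9°):
cos h₀ = −tan(-18.9°) tan(-26.200°) = -0.1685, h₀ = 1.7401 rad.
Bracket: h₀ sin ϕ sin δ + cos ϕ cos δ sin h₀ = 1.7401×-0.32392×-0.44151 + 0.94609×0.89726×0.98571 = 0.248859 + 0.836758 = 1.085617.
Q̄ = (S_0/π) × [bracket] = (2028/π) × 1.085617 = 700.80 W/m².
— Configuration B (ϕ=-18.9°):
Solar declination: sin δ = sin ε · sin L_s = sin 46.20° × sin 313.2° = -0.52614, so δ = -31.745°.
cos h₀ = −tan(-18.9°) tan(-31.745°) = -0.2118, h₀ = 1.7842 rad.
Bracket: h₀ sin ϕ sin δ + cos ϕ cos δ sin h₀ = 1.7842×-0.32392×-0.52614 + 0.94609×0.85040×0.97731 = 0.304076 + 0.786300 = 1.090376.
Q̄ = (S_0/π) × [bracket] = (2028/π) × 1.090376 = 703.87 W/m².
Ratio Q̄_A / Q̄_B = 700.80 / 703.87 = 0.9956.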